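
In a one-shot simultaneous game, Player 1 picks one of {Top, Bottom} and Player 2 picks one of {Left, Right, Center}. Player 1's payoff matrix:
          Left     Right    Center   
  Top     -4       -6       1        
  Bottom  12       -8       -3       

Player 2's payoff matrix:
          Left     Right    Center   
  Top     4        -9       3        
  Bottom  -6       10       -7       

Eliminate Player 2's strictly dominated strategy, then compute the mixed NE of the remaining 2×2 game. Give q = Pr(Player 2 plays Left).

Player 2's strategy Center is strictly dominated by Left: 4 > 3 and -6 > -7. Eliminate Center.
For Player 1 to be willing to mix, Player 1 must be indifferent between Top and Bottom, which pins down Player 2's mix.
  Player 1's payoff to Top: q·(-4) + (1−q)·(-6) = 2q - 6
  Player 1's payoff to Bottom: q·12 + (1−q)·(-8) = 20q - 8
  2q - 6 = 20q - 8  ⇒  -18q = -2  ⇒  q = 1/9.

q = 1/9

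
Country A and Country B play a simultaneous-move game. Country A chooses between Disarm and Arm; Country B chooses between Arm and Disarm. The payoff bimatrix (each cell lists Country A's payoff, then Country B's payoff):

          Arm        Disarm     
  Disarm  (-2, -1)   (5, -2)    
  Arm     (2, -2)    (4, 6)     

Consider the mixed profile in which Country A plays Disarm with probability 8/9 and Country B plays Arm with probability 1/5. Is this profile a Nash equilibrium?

Yes

Check Country B's indifference given Country A's mix p = 8/9:
  payoff from Arm = -10/9; payoff from Disarm = -10/9 — equal.
Check Country A's indifference given Country B's mix q = 1/5:
  payoff from Disarm = 18/5; payoff from Arm = 18/5 — equal.
Both players are indifferent, so neither can profitably deviate.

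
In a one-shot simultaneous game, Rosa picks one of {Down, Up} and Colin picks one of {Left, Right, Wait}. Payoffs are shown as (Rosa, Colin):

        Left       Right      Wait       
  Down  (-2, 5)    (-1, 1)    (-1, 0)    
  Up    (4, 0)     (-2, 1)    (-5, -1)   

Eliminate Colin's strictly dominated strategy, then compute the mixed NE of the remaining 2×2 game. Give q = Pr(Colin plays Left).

q = 1/7

Colin's strategy Wait is strictly dominated by Right: 1 > 0 and 1 > -1. Eliminate Wait.
Colin's mix must leave Rosa indifferent between Down and Up.
  Rosa's expected payoff from Down: q·(-2) + (1−q)·(-1) = -q - 1
  Rosa's expected payoff from Up: q·4 + (1−q)·(-2) = 6q - 2
  -q - 1 = 6q - 2  ⇒  -7q = -1  ⇒  q = 1/7.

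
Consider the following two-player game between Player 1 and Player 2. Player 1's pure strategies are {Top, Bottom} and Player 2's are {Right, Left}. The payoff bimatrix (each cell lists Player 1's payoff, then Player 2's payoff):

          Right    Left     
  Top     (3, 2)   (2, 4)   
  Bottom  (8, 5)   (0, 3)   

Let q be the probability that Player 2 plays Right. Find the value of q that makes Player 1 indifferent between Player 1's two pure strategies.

Player 1's indifference between Top and Bottom determines Player 2's mixing probability q:
  Player 1's expected payoff from Top: q·3 + (1−q)·2 = q + 2
  Player 1's expected payoff from Bottom: q·8 + (1−q)·0 = 8q
  q + 2 = 8q  ⇒  -7q = -2  ⇒  q = 2/7.

q = 2/7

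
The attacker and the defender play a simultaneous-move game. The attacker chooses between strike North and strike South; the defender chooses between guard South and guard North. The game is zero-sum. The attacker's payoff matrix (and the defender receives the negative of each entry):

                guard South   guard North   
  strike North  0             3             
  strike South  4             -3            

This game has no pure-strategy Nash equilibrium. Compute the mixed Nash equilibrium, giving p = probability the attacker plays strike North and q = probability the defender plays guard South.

p = 7/10, q = 3/5

Set the defender's expected payoff from guard South equal to that from guard North:
  the defender's expected payoff from guard South: p·0 + (1−p)·(-4) = 4p - 4
  the defender's expected payoff from guard North: p·(-3) + (1−p)·3 = -6p + 3
  4p - 4 = -6p + 3  ⇒  10p = 7  ⇒  p = 7/10.
Set the attacker's expected payoff from strike North equal to that from strike South:
  the attacker's expected payoff from strike North: q·0 + (1−q)·3 = -3q + 3
  the attacker's expected payoff from strike South: q·4 + (1−q)·(-3) = 7q - 3
  -3q + 3 = 7q - 3  ⇒  -10q = -6  ⇒  q = 3/5.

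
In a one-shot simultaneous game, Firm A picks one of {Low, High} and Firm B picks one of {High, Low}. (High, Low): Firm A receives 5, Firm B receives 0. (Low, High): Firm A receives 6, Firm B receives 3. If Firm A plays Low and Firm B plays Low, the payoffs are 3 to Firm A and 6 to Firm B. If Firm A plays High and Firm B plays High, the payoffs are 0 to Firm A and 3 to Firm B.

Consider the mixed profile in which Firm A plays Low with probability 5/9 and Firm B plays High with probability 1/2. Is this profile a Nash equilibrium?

Given Firm A's mix p = 5/9, Firm B's payoff from High is 3 but from Low is 10/3. Firm B strictly prefers Low, so Firm B would not mix.
So the proposed profile is not a Nash equilibrium.

No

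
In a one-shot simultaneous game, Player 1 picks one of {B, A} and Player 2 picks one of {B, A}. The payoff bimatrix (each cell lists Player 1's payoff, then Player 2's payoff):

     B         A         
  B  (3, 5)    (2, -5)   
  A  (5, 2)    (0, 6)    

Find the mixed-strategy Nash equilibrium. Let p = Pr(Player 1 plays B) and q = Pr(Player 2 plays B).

p = 2/7, q = 1/2

Player 2's indifference between B and A determines Player 1's mixing probability p:
  Player 2's expected payoff from B: p·5 + (1−p)·2 = 3p + 2
  Player 2's expected payoff from A: p·(-5) + (1−p)·6 = -11p + 6
  3p + 2 = -11p + 6  ⇒  14p = 4  ⇒  p = 2/7.
For Player 1 to be willing to mix, Player 1 must be indifferent between B and A, which pins down Player 2's mix.
  Player 1's expected payoff from B: q·3 + (1−q)·2 = q + 2
  Player 1's expected payoff from A: q·5 + (1−q)·0 = 5q
  q + 2 = 5q  ⇒  -4q = -2  ⇒  q = 1/2.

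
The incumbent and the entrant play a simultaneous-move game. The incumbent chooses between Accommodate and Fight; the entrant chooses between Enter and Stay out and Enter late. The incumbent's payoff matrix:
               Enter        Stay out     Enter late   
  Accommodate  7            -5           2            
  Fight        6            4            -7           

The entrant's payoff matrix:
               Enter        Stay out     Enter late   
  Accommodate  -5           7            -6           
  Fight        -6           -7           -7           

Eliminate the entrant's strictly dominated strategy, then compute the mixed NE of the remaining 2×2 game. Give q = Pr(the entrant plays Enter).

The entrant's strategy Enter late is strictly dominated by Enter: -5 > -6 and -6 > -7. Eliminate Enter late.
For the incumbent to be willing to mix, the incumbent must be indifferent between Accommodate and Fight, which pins down the entrant's mix.
  the incumbent's payoff from Accommodate: q·7 + (1−q)·(-5) = 12q - 5
  the incumbent's payoff from Fight: q·6 + (1−q)·4 = 2q + 4
  12q - 5 = 2q + 4  ⇒  10q = 9  ⇒  q = 9/10.

q = 9/10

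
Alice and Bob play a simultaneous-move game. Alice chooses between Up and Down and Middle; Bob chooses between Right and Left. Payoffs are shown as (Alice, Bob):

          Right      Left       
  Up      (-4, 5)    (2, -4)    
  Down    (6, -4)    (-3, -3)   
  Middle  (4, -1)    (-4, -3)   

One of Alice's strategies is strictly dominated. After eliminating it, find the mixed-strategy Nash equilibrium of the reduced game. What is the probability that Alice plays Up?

Alice's strategy Middle is strictly dominated by Down: 6 > 4 and -3 > -4. Eliminate Middle.
Bob's indifference between Right and Left determines Alice's mixing probability p:
  Bob's payoff to Right: p·5 + (1−p)·(-4) = 9p - 4
  Bob's payoff to Left: p·(-4) + (1−p)·(-3) = -p - 3
  9p - 4 = -p - 3  ⇒  10p = 1  ⇒  p = 1/10.

p = 1/10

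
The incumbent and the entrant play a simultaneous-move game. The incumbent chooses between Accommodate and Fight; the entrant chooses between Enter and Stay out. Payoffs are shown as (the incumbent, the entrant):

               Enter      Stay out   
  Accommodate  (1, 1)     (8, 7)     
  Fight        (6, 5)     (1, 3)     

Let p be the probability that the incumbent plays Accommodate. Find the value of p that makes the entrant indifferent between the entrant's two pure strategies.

In a mixed equilibrium the entrant is indifferent between Enter and Stay out; this condition fixes p.
  the entrant's payoff from Enter: p·1 + (1−p)·5 = -4p + 5
  the entrant's payoff from Stay out: p·7 + (1−p)·3 = 4p + 3
  -4p + 5 = 4p + 3  ⇒  -8p = -2  ⇒  p = 1/4.

p = 1/4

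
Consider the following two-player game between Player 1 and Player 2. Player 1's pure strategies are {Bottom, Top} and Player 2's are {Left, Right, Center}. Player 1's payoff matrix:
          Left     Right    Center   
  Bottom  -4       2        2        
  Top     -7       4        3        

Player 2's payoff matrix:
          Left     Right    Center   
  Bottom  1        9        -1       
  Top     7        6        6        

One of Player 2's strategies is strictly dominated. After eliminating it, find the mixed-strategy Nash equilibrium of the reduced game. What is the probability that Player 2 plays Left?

q = 2/5

Player 2's strategy Center is strictly dominated by Left: 1 > -1 and 7 > 6. Eliminate Center.
In a mixed equilibrium Player 1 is indifferent between Bottom and Top; this condition fixes q.
  Player 1's payoff to Bottom: q·(-4) + (1−q)·2 = -6q + 2
  Player 1's payoff to Top: q·(-7) + (1−q)·4 = -11q + 4
  -6q + 2 = -11q + 4  ⇒  5q = 2  ⇒  q = 2/5.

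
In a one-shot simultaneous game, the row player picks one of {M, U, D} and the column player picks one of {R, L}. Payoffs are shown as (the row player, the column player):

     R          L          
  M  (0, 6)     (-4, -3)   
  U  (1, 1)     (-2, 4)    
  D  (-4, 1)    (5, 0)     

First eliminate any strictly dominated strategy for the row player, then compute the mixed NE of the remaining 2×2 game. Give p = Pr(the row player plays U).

The row player's strategy M is strictly dominated by U: 1 > 0 and -2 > -4. Eliminate M.
The row player's mix must leave the column player indifferent between R and L.
  the column player's payoff to R: p·1 + (1−p)·1 = 1
  the column player's payoff to L: p·4 + (1−p)·0 = 4p
  1 = 4p  ⇒  -4p = -1  ⇒  p = 1/4.

p = 1/4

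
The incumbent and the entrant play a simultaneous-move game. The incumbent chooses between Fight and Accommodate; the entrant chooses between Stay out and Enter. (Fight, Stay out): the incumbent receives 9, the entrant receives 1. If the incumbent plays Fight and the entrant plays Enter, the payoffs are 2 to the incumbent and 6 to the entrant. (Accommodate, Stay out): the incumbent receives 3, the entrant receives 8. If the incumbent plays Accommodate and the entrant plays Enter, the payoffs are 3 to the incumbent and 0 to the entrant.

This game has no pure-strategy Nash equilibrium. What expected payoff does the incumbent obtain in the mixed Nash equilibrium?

3

Set the incumbent's expected payoff from Fight equal to that from Accommodate:
  the incumbent's expected payoff from Fight: q·9 + (1−q)·2 = 7q + 2
  the incumbent's expected payoff from Accommodate: q·3 + (1−q)·3 = 3
  7q + 2 = 3  ⇒  7q = 1  ⇒  q = 1/7.
At equilibrium the incumbent is indifferent across rows, so the incumbent's payoff equals the payoff from Fight: (1/7)·9 + (6/7)·2 = 3.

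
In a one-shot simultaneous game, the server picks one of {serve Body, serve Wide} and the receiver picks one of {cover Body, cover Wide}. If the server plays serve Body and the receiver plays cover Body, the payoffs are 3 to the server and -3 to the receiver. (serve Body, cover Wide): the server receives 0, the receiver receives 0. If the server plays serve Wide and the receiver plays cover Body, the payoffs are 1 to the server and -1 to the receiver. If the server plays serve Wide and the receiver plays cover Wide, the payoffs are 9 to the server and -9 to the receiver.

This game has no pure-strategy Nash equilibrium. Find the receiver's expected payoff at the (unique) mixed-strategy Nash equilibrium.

-27/11

For the receiver to be willing to mix, the receiver must be indifferent between cover Body and cover Wide, which pins down the server's mix.
  the receiver's payoff from cover Body: p·(-3) + (1−p)·(-1) = -2p - 1
  the receiver's payoff from cover Wide: p·0 + (1−p)·(-9) = 9p - 9
  -2p - 1 = 9p - 9  ⇒  -11p = -8  ⇒  p = 8/11.
At equilibrium the receiver is indifferent across columns, so the receiver's payoff equals the payoff from cover Body: (8/11)·(-3) + (3/11)·(-1) = -27/11.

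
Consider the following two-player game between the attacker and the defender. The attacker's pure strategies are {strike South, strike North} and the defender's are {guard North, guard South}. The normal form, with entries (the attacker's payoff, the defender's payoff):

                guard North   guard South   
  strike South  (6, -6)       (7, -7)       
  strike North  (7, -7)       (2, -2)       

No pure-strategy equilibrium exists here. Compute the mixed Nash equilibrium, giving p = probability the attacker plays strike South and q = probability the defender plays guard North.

In a mixed equilibrium the defender is indifferent between guard North and guard South; this condition fixes p.
  the defender's expected payoff from guard North: p·(-6) + (1−p)·(-7) = p - 7
  the defender's expected payoff from guard South: p·(-7) + (1−p)·(-2) = -5p - 2
  p - 7 = -5p - 2  ⇒  6p = 5  ⇒  p = 5/6.
For the attacker to be willing to mix, the attacker must be indifferent between strike South and strike North, which pins down the defender's mix.
  the attacker's payoff to strike South: q·6 + (1−q)·7 = -q + 7
  the attacker's payoff to strike North: q·7 + (1−q)·2 = 5q + 2
  -q + 7 = 5q + 2  ⇒  -6q = -5  ⇒  q = 5/6.

p = 5/6, q = 5/6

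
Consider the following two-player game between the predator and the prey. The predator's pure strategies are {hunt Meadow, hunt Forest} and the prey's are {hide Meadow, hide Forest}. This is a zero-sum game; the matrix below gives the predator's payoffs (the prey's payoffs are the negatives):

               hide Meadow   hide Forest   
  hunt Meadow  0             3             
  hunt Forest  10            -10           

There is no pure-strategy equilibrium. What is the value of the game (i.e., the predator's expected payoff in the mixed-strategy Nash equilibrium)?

v = 30/23

The prey's mix must leave the predator indifferent between hunt Meadow and hunt Forest.
  the predator's payoff from hunt Meadow: q·0 + (1−q)·3 = -3q + 3
  the predator's payoff from hunt Forest: q·10 + (1−q)·(-10) = 20q - 10
  -3q + 3 = 20q - 10  ⇒  -23q = -13  ⇒  q = 13/23.
The value is the predator's expected payoff against this mix (using hunt Meadow): (13/23)·0 + (10/23)·3 = 30/23.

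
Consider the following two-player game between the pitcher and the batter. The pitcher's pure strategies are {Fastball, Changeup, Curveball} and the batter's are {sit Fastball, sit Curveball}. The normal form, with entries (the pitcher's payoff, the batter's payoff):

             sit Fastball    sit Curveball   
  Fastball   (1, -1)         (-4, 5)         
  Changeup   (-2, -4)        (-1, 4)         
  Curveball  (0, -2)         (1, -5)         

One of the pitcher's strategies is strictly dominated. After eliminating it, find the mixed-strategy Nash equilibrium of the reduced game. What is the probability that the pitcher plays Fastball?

The pitcher's strategy Changeup is strictly dominated by Curveball: 0 > -2 and 1 > -1. Eliminate Changeup.
The pitcher's mix must leave the batter indifferent between sit Fastball and sit Curveball.
  the batter's payoff to sit Fastball: p·(-1) + (1−p)·(-2) = p - 2
  the batter's payoff to sit Curveball: p·5 + (1−p)·(-5) = 10p - 5
  p - 2 = 10p - 5  ⇒  -9p = -3  ⇒  p = 1/3.

p = 1/3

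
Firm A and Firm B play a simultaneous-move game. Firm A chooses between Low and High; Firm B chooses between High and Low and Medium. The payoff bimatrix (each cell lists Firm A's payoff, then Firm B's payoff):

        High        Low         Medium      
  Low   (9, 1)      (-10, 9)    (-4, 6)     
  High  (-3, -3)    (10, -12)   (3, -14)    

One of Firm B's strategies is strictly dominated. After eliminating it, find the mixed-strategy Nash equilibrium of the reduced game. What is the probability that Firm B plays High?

q = 5/8

Firm B's strategy Medium is strictly dominated by Low: 9 > 6 and -12 > -14. Eliminate Medium.
Set Firm A's expected payoff from Low equal to that from High:
  Firm A's payoff from Low: q·9 + (1−q)·(-10) = 19q - 10
  Firm A's payoff from High: q·(-3) + (1−q)·10 = -13q + 10
  19q - 10 = -13q + 10  ⇒  32q = 20  ⇒  q = 5/8.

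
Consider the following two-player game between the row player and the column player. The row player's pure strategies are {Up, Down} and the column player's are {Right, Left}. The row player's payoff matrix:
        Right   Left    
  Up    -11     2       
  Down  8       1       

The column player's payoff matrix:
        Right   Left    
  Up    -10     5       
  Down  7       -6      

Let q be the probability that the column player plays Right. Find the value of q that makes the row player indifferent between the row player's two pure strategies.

The column player's mix must leave the row player indifferent between Up and Down.
  the row player's payoff to Up: q·(-11) + (1−q)·2 = -13q + 2
  the row player's payoff to Down: q·8 + (1−q)·1 = 7q + 1
  -13q + 2 = 7q + 1  ⇒  -20q = -1  ⇒  q = 1/20.

q = 1/20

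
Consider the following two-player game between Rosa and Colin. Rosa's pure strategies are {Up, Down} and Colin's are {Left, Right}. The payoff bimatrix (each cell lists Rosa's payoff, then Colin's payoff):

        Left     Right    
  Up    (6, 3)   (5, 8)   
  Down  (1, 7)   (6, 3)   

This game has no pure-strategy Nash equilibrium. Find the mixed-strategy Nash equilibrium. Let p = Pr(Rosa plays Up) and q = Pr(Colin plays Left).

p = 4/9, q = 1/6

Set Colin's expected payoff from Left equal to that from Right:
  Colin's payoff to Left: p·3 + (1−p)·7 = -4p + 7
  Colin's payoff to Right: p·8 + (1−p)·3 = 5p + 3
  -4p + 7 = 5p + 3  ⇒  -9p = -4  ⇒  p = 4/9.
Colin's mix must leave Rosa indifferent between Up and Down.
  Rosa's expected payoff from Up: q·6 + (1−q)·5 = q + 5
  Rosa's expected payoff from Down: q·1 + (1−q)·6 = -5q + 6
  q + 5 = -5q + 6  ⇒  6q = 1  ⇒  q = 1/6.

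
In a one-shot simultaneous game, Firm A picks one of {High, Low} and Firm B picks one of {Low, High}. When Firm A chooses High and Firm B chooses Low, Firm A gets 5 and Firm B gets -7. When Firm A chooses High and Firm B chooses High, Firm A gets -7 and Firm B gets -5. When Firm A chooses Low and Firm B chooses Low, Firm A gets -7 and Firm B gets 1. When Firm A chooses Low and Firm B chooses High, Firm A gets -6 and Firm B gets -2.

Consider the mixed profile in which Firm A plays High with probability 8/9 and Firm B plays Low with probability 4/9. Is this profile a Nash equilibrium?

No

Given Firm A's mix p = 8/9, Firm B's payoff from Low is -55/9 but from High is -14/3. Firm B strictly prefers High, so Firm B would not mix.
So the proposed profile is not a Nash equilibrium.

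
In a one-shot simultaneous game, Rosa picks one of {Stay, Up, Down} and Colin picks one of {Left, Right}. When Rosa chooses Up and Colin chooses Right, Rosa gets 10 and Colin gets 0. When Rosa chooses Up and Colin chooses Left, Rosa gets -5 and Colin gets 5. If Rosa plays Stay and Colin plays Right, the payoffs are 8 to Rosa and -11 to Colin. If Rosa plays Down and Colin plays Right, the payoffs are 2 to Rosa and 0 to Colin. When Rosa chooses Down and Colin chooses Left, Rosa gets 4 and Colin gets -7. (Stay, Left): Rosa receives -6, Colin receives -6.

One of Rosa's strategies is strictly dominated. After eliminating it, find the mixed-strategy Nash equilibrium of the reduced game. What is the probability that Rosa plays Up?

Rosa's strategy Stay is strictly dominated by Up: -5 > -6 and 10 > 8. Eliminate Stay.
Rosa's mix must leave Colin indifferent between Left and Right.
  Colin's expected payoff from Left: p·5 + (1−p)·(-7) = 12p - 7
  Colin's expected payoff from Right: p·0 + (1−p)·0 = 0
  12p - 7 = 0  ⇒  12p = 7  ⇒  p = 7/12.

p = 7/12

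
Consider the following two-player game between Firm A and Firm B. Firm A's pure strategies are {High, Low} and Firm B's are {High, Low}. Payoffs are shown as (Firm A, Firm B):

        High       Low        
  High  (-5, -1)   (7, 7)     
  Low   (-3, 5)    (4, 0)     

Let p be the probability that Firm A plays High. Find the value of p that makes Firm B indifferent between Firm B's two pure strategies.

p = 5/13

In a mixed equilibrium Firm B is indifferent between High and Low; this condition fixes p.
  Firm B's expected payoff from High: p·(-1) + (1−p)·5 = -6p + 5
  Firm B's expected payoff from Low: p·7 + (1−p)·0 = 7p
  -6p + 5 = 7p  ⇒  -13p = -5  ⇒  p = 5/13.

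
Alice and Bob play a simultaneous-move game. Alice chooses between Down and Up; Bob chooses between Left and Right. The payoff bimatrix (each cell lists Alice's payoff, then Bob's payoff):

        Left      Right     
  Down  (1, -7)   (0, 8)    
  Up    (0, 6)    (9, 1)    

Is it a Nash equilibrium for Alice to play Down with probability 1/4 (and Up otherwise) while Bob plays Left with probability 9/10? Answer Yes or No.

Yes

Check Bob's indifference given Alice's mix p = 1/4:
  payoff from Left = 11/4; payoff from Right = 11/4 — equal.
Check Alice's indifference given Bob's mix q = 9/10:
  payoff from Down = 9/10; payoff from Up = 9/10 — equal.
Both players are indifferent, so neither can profitably deviate.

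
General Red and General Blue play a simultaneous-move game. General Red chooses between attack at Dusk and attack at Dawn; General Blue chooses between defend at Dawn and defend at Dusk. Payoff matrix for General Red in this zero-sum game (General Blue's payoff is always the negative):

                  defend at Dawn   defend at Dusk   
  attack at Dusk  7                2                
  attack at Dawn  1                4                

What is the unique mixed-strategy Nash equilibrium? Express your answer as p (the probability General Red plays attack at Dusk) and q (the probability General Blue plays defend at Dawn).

For General Blue to be willing to mix, General Blue must be indifferent between defend at Dawn and defend at Dusk, which pins down General Red's mix.
  General Blue's payoff to defend at Dawn: p·(-7) + (1−p)·(-1) = -6p - 1
  General Blue's payoff to defend at Dusk: p·(-2) + (1−p)·(-4) = 2p - 4
  -6p - 1 = 2p - 4  ⇒  -8p = -3  ⇒  p = 3/8.
In a mixed equilibrium General Red is indifferent between attack at Dusk and attack at Dawn; this condition fixes q.
  General Red's payoff from attack at Dusk: q·7 + (1−q)·2 = 5q + 2
  General Red's payoff from attack at Dawn: q·1 + (1−q)·4 = -3q + 4
  5q + 2 = -3q + 4  ⇒  8q = 2  ⇒  q = 1/4.

p = 3/8, q = 1/4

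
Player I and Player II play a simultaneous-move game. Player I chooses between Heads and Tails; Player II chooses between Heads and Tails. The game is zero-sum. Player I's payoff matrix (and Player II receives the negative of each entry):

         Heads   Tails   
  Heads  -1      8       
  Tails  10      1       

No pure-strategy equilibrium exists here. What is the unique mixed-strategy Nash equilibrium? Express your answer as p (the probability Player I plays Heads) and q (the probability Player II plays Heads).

In a mixed equilibrium Player II is indifferent between Heads and Tails; this condition fixes p.
  Player II's expected payoff from Heads: p·1 + (1−p)·(-10) = 11p - 10
  Player II's expected payoff from Tails: p·(-8) + (1−p)·(-1) = -7p - 1
  11p - 10 = -7p - 1  ⇒  18p = 9  ⇒  p = 1/2.
Set Player I's expected payoff from Heads equal to that from Tails:
  Player I's expected payoff from Heads: q·(-1) + (1−q)·8 = -9q + 8
  Player I's expected payoff from Tails: q·10 + (1−q)·1 = 9q + 1
  -9q + 8 = 9q + 1  ⇒  -18q = -7  ⇒  q = 7/18.

p = 1/2, q = 7/18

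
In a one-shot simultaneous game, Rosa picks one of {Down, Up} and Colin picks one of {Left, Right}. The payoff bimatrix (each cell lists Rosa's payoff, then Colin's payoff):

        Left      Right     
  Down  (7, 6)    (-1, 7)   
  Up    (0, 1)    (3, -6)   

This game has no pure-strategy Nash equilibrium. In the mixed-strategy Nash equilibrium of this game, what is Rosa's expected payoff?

21/11

For Rosa to be willing to mix, Rosa must be indifferent between Down and Up, which pins down Colin's mix.
  Rosa's payoff to Down: q·7 + (1−q)·(-1) = 8q - 1
  Rosa's payoff to Up: q·0 + (1−q)·3 = -3q + 3
  8q - 1 = -3q + 3  ⇒  11q = 4  ⇒  q = 4/11.
At equilibrium Rosa is indifferent across rows, so Rosa's payoff equals the payoff from Down: (4/11)·7 + (7/11)·(-1) = 21/11.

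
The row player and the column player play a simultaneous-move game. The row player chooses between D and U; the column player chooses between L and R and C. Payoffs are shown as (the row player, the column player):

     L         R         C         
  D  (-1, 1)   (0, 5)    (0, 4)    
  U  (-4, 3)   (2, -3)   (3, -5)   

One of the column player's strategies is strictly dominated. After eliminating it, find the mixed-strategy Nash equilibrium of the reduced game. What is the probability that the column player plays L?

The column player's strategy C is strictly dominated by R: 5 > 4 and -3 > -5. Eliminate C.
The column player's mix must leave the row player indifferent between D and U.
  the row player's expected payoff from D: q·(-1) + (1−q)·0 = -q
  the row player's expected payoff from U: q·(-4) + (1−q)·2 = -6q + 2
  -q = -6q + 2  ⇒  5q = 2  ⇒  q = 2/5.

q = 2/5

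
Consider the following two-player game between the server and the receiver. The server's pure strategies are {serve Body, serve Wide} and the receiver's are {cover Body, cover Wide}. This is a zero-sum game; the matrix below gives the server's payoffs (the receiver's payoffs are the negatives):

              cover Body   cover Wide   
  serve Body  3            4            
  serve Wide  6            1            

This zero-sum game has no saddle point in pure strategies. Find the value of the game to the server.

The server's indifference between serve Body and serve Wide determines the receiver's mixing probability q:
  the server's payoff to serve Body: q·3 + (1−q)·4 = -q + 4
  the server's payoff to serve Wide: q·6 + (1−q)·1 = 5q + 1
  -q + 4 = 5q + 1  ⇒  -6q = -3  ⇒  q = 1/2.
The value is the server's expected payoff against this mix (using serve Body): (1/2)·3 + (1/2)·4 = 7/2.

v = 7/2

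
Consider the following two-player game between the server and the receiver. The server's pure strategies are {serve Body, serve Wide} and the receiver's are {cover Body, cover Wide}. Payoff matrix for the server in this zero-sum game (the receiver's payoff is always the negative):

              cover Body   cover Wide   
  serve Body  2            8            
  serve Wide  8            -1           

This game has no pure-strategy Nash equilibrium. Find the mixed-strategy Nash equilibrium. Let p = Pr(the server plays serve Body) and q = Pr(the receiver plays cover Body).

The server's mix must leave the receiver indifferent between cover Body and cover Wide.
  the receiver's payoff from cover Body: p·(-2) + (1−p)·(-8) = 6p - 8
  the receiver's payoff from cover Wide: p·(-8) + (1−p)·1 = -9p + 1
  6p - 8 = -9p + 1  ⇒  15p = 9  ⇒  p = 3/5.
The receiver's mix must leave the server indifferent between serve Body and serve Wide.
  the server's payoff from serve Body: q·2 + (1−q)·8 = -6q + 8
  the server's payoff from serve Wide: q·8 + (1−q)·(-1) = 9q - 1
  -6q + 8 = 9q - 1  ⇒  -15q = -9  ⇒  q = 3/5.

p = 3/5, q = 3/5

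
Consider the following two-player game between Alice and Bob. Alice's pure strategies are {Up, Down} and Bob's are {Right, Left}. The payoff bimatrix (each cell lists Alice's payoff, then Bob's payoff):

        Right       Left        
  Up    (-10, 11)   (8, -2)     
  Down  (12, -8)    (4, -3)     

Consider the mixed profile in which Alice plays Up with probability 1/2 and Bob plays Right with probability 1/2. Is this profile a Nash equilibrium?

No

Given Alice's mix p = 1/2, Bob's payoff from Right is 3/2 but from Left is -5/2. Bob strictly prefers Right, so Bob would not mix.
So the proposed profile is not a Nash equilibrium.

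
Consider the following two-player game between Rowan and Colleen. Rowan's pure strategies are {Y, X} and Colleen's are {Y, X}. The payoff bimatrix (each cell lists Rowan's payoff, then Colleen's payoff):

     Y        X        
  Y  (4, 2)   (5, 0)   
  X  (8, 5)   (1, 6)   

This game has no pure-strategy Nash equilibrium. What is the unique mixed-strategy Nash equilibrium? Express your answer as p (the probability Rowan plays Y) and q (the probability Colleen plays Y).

For Colleen to be willing to mix, Colleen must be indifferent between Y and X, which pins down Rowan's mix.
  Colleen's payoff to Y: p·2 + (1−p)·5 = -3p + 5
  Colleen's payoff to X: p·0 + (1−p)·6 = -6p + 6
  -3p + 5 = -6p + 6  ⇒  3p = 1  ⇒  p = 1/3.
Colleen's mix must leave Rowan indifferent between Y and X.
  Rowan's payoff to Y: q·4 + (1−q)·5 = -q + 5
  Rowan's payoff to X: q·8 + (1−q)·1 = 7q + 1
  -q + 5 = 7q + 1  ⇒  -8q = -4  ⇒  q = 1/2.

p = 1/3, q = 1/2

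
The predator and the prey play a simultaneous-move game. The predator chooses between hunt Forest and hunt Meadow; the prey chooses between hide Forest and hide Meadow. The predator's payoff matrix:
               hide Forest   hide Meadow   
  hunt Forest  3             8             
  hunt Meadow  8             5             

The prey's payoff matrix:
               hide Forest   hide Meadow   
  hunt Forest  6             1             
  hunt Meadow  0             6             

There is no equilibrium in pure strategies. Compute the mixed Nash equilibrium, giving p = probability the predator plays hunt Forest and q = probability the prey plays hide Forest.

For the prey to be willing to mix, the prey must be indifferent between hide Forest and hide Meadow, which pins down the predator's mix.
  the prey's payoff from hide Forest: p·6 + (1−p)·0 = 6p
  the prey's payoff from hide Meadow: p·1 + (1−p)·6 = -5p + 6
  6p = -5p + 6  ⇒  11p = 6  ⇒  p = 6/11.
Set the predator's expected payoff from hunt Forest equal to that from hunt Meadow:
  the predator's payoff to hunt Forest: q·3 + (1−q)·8 = -5q + 8
  the predator's payoff to hunt Meadow: q·8 + (1−q)·5 = 3q + 5
  -5q + 8 = 3q + 5  ⇒  -8q = -3  ⇒  q = 3/8.

p = 6/11, q = 3/8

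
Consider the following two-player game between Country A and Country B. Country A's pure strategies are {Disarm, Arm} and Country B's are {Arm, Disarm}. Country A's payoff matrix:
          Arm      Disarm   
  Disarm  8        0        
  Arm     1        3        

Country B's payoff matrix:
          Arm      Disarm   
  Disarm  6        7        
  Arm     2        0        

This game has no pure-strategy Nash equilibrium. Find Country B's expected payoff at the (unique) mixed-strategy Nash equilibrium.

Country A's mix must leave Country B indifferent between Arm and Disarm.
  Country B's payoff from Arm: p·6 + (1−p)·2 = 4p + 2
  Country B's payoff from Disarm: p·7 + (1−p)·0 = 7p
  4p + 2 = 7p  ⇒  -3p = -2  ⇒  p = 2/3.
At equilibrium Country B is indifferent across columns, so Country B's payoff equals the payoff from Arm: (2/3)·6 + (1/3)·2 = 14/3.

14/3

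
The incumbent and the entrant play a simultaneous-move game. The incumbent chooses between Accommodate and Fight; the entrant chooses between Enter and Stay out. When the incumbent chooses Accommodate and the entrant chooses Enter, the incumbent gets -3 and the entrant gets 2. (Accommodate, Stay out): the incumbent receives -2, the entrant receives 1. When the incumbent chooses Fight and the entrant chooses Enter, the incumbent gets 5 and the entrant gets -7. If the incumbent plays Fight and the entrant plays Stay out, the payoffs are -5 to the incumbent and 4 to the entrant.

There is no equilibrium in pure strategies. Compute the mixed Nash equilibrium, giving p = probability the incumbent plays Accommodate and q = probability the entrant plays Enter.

p = 11/12, q = 3/11

The entrant's indifference between Enter and Stay out determines the incumbent's mixing probability p:
  the entrant's expected payoff from Enter: p·2 + (1−p)·(-7) = 9p - 7
  the entrant's expected payoff from Stay out: p·1 + (1−p)·4 = -3p + 4
  9p - 7 = -3p + 4  ⇒  12p = 11  ⇒  p = 11/12.
For the incumbent to be willing to mix, the incumbent must be indifferent between Accommodate and Fight, which pins down the entrant's mix.
  the incumbent's expected payoff from Accommodate: q·(-3) + (1−q)·(-2) = -q - 2
  the incumbent's expected payoff from Fight: q·5 + (1−q)·(-5) = 10q - 5
  -q - 2 = 10q - 5  ⇒  -11q = -3  ⇒  q = 3/11.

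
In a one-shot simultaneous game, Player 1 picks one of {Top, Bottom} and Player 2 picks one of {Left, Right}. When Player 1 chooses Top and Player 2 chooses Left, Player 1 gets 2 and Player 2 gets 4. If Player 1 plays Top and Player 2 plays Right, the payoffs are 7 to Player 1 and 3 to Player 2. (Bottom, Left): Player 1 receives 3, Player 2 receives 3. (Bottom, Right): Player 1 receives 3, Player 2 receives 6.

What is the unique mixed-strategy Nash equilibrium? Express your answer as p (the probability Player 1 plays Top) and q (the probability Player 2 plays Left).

p = 3/4, q = 4/5

Player 2's indifference between Left and Right determines Player 1's mixing probability p:
  Player 2's payoff to Left: p·4 + (1−p)·3 = p + 3
  Player 2's payoff to Right: p·3 + (1−p)·6 = -3p + 6
  p + 3 = -3p + 6  ⇒  4p = 3  ⇒  p = 3/4.
For Player 1 to be willing to mix, Player 1 must be indifferent between Top and Bottom, which pins down Player 2's mix.
  Player 1's payoff from Top: q·2 + (1−q)·7 = -5q + 7
  Player 1's payoff from Bottom: q·3 + (1−q)·3 = 3
  -5q + 7 = 3  ⇒  -5q = -4  ⇒  q = 4/5.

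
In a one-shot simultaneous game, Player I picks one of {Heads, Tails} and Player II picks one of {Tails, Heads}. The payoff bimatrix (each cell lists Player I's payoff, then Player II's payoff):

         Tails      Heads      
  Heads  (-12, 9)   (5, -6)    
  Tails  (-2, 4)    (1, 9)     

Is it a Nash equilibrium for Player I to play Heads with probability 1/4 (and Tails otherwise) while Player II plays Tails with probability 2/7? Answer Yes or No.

Yes

Check Player II's indifference given Player I's mix p = 1/4:
  payoff from Tails = 21/4; payoff from Heads = 21/4 — equal.
Check Player I's indifference given Player II's mix q = 2/7:
  payoff from Heads = 1/7; payoff from Tails = 1/7 — equal.
Both players are indifferent, so neither can profitably deviate.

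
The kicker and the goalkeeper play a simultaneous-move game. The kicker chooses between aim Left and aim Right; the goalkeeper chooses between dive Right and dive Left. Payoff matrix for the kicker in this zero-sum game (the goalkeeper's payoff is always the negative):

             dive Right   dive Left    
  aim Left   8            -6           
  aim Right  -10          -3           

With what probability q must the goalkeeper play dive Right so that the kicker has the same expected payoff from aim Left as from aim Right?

The goalkeeper's mix must leave the kicker indifferent between aim Left and aim Right.
  the kicker's payoff to aim Left: q·8 + (1−q)·(-6) = 14q - 6
  the kicker's payoff to aim Right: q·(-10) + (1−q)·(-3) = -7q - 3
  14q - 6 = -7q - 3  ⇒  21q = 3  ⇒  q = 1/7.

q = 1/7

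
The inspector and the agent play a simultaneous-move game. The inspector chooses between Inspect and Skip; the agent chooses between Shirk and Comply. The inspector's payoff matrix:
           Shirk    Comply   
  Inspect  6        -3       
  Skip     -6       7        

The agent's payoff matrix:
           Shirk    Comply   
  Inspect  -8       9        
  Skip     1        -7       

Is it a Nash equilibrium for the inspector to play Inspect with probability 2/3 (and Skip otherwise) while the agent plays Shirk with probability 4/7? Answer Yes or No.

No

Given the inspector's mix p = 2/3, the agent's payoff from Shirk is -5 but from Comply is 11/3. The agent strictly prefers Comply, so the agent would not mix.
So the proposed profile is not a Nash equilibrium.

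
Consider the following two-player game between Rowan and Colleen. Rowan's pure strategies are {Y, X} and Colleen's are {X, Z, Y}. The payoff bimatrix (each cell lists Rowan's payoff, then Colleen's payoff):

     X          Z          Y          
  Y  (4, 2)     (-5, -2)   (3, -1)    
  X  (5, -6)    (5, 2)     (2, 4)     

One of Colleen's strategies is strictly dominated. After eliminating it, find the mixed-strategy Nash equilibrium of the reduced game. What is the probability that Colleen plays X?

q = 1/2

Colleen's strategy Z is strictly dominated by Y: -1 > -2 and 4 > 2. Eliminate Z.
Set Rowan's expected payoff from Y equal to that from X:
  Rowan's payoff from Y: q·4 + (1−q)·3 = q + 3
  Rowan's payoff from X: q·5 + (1−q)·2 = 3q + 2
  q + 3 = 3q + 2  ⇒  -2q = -1  ⇒  q = 1/2.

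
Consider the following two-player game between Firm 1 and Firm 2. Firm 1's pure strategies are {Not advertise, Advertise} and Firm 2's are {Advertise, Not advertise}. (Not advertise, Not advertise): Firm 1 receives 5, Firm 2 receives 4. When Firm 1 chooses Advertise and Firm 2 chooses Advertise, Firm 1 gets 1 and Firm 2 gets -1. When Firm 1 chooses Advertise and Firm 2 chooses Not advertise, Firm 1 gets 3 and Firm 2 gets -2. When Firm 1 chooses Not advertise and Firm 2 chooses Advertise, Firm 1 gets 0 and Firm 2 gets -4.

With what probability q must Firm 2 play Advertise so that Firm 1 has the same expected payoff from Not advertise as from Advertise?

Firm 1's indifference between Not advertise and Advertise determines Firm 2's mixing probability q:
  Firm 1's payoff to Not advertise: q·0 + (1−q)·5 = -5q + 5
  Firm 1's payoff to Advertise: q·1 + (1−q)·3 = -2q + 3
  -5q + 5 = -2q + 3  ⇒  -3q = -2  ⇒  q = 2/3.

q = 2/3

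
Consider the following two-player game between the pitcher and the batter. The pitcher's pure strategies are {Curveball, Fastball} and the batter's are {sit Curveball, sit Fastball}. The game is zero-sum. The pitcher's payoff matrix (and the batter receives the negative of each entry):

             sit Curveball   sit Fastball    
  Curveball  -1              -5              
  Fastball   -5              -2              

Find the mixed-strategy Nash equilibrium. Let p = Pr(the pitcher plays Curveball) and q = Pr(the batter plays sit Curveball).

The pitcher's mix must leave the batter indifferent between sit Curveball and sit Fastball.
  the batter's expected payoff from sit Curveball: p·1 + (1−p)·5 = -4p + 5
  the batter's expected payoff from sit Fastball: p·5 + (1−p)·2 = 3p + 2
  -4p + 5 = 3p + 2  ⇒  -7p = -3  ⇒  p = 3/7.
The batter's mix must leave the pitcher indifferent between Curveball and Fastball.
  the pitcher's payoff to Curveball: q·(-1) + (1−q)·(-5) = 4q - 5
  the pitcher's payoff to Fastball: q·(-5) + (1−q)·(-2) = -3q - 2
  4q - 5 = -3q - 2  ⇒  7q = 3  ⇒  q = 3/7.

p = 3/7, q = 3/7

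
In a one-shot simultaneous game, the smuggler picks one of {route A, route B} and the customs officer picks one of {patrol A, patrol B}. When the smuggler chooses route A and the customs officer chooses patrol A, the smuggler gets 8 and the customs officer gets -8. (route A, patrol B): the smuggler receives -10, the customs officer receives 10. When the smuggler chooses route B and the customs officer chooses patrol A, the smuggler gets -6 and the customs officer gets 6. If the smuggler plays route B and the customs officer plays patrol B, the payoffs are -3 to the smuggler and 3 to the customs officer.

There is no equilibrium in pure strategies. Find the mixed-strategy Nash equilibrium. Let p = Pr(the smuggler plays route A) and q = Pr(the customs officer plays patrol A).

In a mixed equilibrium the customs officer is indifferent between patrol A and patrol B; this condition fixes p.
  the customs officer's expected payoff from patrol A: p·(-8) + (1−p)·6 = -14p + 6
  the customs officer's expected payoff from patrol B: p·10 + (1−p)·3 = 7p + 3
  -14p + 6 = 7p + 3  ⇒  -21p = -3  ⇒  p = 1/7.
The customs officer's mix must leave the smuggler indifferent between route A and route B.
  the smuggler's expected payoff from route A: q·8 + (1−q)·(-10) = 18q - 10
  the smuggler's expected payoff from route B: q·(-6) + (1−q)·(-3) = -3q - 3
  18q - 10 = -3q - 3  ⇒  21q = 7  ⇒  q = 1/3.

p = 1/7, q = 1/3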